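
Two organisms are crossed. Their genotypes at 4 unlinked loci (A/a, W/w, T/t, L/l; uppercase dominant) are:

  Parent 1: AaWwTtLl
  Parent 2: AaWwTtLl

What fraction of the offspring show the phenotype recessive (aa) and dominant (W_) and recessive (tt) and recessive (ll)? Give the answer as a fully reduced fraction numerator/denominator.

AaWwTtLl gametes: AWTL×1, AWTl×1, AWtL×1, AWtl×1, AwTL×1, AwTl×1, AwtL×1, Awtl×1, aWTL×1, aWTl×1, aWtL×1, aWtl×1, awTL×1, awTl×1, awtL×1, awtl×1
AaWwTtLl gametes: AWTL×1, AWTl×1, AWtL×1, AWtl×1, AwTL×1, AwTl×1, AwtL×1, Awtl×1, aWTL×1, aWTl×1, aWtL×1, aWtl×1, awTL×1, awTl×1, awtL×1, awtl×1
AaWwTtLl×AaWwTtLl grid (16·16=256): AAWWTTLL=1 AAWWTTLl=2 AAWWTTll=1 AAWWTtLL=2 AAWWTtLl=4 AAWWTtll=2 AAWWttLL=1 AAWWttLl=2 AAWWttll=1 AAWwTTLL=2 AAWwTTLl=4 AAWwTTll=2 AAWwTtLL=4 AAWwTtLl=8 AAWwTtll=4 AAWwttLL=2 AAWwttLl=4 AAWwttll=2 AAwwTTLL=1 AAwwTTLl=2 AAwwTTll=1 AAwwTtLL=2 AAwwTtLl=4 AAwwTtll=2 AAwwttLL=1 AAwwttLl=2 AAwwttll=1 AaWWTTLL=2 AaWWTTLl=4 AaWWTTll=2 AaWWTtLL=4 AaWWTtLl=8 AaWWTtll=4 AaWWttLL=2 AaWWttLl=4 AaWWttll=2 AaWwTTLL=4 AaWwTTLl=8 AaWwTTll=4 AaWwTtLL=8 AaWwTtLl=16 AaWwTtll=8 AaWwttLL=4 AaWwttLl=8 AaWwttll=4 AawwTTLL=2 AawwTTLl=4 AawwTTll=2 AawwTtLL=4 AawwTtLl=8 AawwTtll=4 AawwttLL=2 AawwttLl=4 Aawwttll=2 aaWWTTLL=1 aaWWTTLl=2 aaWWTTll=1 aaWWTtLL=2 aaWWTtLl=4 aaWWTtll=2 aaWWttLL=1 aaWWttLl=2 aaWWttll=1 aaWwTTLL=2 aaWwTTLl=4 aaWwTTll=2 aaWwTtLL=4 aaWwTtLl=8 aaWwTtll=4 aaWwttLL=2 aaWwttLl=4 aaWwttll=2 aawwTTLL=1 aawwTTLl=2 aawwTTll=1 aawwTtLL=2 aawwTtLl=4 aawwTtll=2 aawwttLL=1 aawwttLl=2 aawwttll=1
aa W_ tt ll hits 3/256; gcd=1; 3÷1/256÷1 = 3/256

P(aa W_ tt ll) = 3/256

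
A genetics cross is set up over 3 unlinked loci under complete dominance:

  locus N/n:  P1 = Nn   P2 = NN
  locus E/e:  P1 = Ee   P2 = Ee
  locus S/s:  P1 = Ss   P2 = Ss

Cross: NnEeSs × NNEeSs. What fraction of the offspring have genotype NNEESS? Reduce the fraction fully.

P(NNEESS) = 1/32

NnEeSs gametes: NES×1, NEs×1, NeS×1, Nes×1, nES×1, nEs×1, neS×1, nes×1
NNEeSs gametes: NES×2, NEs×2, NeS×2, Nes×2
NnEeSs×NNEeSs grid (8·8=64): NNEESS=2 NNEESs=4 NNEEss=2 NNEeSS=4 NNEeSs=8 NNEess=4 NNeeSS=2 NNeeSs=4 NNeess=2 NnEESS=2 NnEESs=4 NnEEss=2 NnEeSS=4 NnEeSs=8 NnEess=4 NneeSS=2 NneeSs=4 Nneess=2
NNEESS hits 2/64; gcd=2; 2÷2/64÷2 = 1/32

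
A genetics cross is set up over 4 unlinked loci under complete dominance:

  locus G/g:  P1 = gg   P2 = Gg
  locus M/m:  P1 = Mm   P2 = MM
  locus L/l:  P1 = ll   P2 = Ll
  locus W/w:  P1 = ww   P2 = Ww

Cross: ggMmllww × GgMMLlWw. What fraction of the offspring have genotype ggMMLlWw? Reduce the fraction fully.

ggMmllww gametes: gMlw×8, gmlw×8
GgMMLlWw gametes: GMLW×2, GMLw×2, GMlW×2, GMlw×2, gMLW×2, gMLw×2, gMlW×2, gMlw×2
ggMmllww×GgMMLlWw grid (16·16=256): GgMMLlWw=16 GgMMLlww=16 GgMMllWw=16 GgMMllww=16 GgMmLlWw=16 GgMmLlww=16 GgMmllWw=16 GgMmllww=16 ggMMLlWw=16 ggMMLlww=16 ggMMllWw=16 ggMMllww=16 ggMmLlWw=16 ggMmLlww=16 ggMmllWw=16 ggMmllww=16
ggMMLlWw hits 16/256; gcd=16; 16÷16/256÷16 = 1/16

P(ggMMLlWw) = 1/16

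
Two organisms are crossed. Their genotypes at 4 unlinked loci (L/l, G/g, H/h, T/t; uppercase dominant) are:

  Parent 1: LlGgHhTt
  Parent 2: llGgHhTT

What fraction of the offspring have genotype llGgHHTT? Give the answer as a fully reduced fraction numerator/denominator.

LlGgHhTt gametes: LGHT×1, LGHt×1, LGhT×1, LGht×1, LgHT×1, LgHt×1, LghT×1, Lght×1, lGHT×1, lGHt×1, lGhT×1, lGht×1, lgHT×1, lgHt×1, lghT×1, lght×1
llGgHhTT gametes: lGHT×4, lGhT×4, lgHT×4, lghT×4
LlGgHhTt×llGgHhTT grid (16·16=256): LlGGHHTT=4 LlGGHHTt=4 LlGGHhTT=8 LlGGHhTt=8 LlGGhhTT=4 LlGGhhTt=4 LlGgHHTT=8 LlGgHHTt=8 LlGgHhTT=16 LlGgHhTt=16 LlGghhTT=8 LlGghhTt=8 LlggHHTT=4 LlggHHTt=4 LlggHhTT=8 LlggHhTt=8 LlgghhTT=4 LlgghhTt=4 llGGHHTT=4 llGGHHTt=4 llGGHhTT=8 llGGHhTt=8 llGGhhTT=4 llGGhhTt=4 llGgHHTT=8 llGgHHTt=8 llGgHhTT=16 llGgHhTt=16 llGghhTT=8 llGghhTt=8 llggHHTT=4 llggHHTt=4 llggHhTT=8 llggHhTt=8 llgghhTT=4 llgghhTt=4
llGgHHTT hits 8/256; gcd=8; 8÷8/256÷8 = 1/32

P(llGgHHTT) = 1/32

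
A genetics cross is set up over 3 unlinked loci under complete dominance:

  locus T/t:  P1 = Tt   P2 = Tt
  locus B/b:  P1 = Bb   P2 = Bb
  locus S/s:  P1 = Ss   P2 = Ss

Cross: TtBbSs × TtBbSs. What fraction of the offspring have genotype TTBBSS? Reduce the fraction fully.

P(TTBBSS) = 1/64

TtBbSs gametes: TBS×1, TBs×1, TbS×1, Tbs×1, tBS×1, tBs×1, tbS×1, tbs×1
TtBbSs gametes: TBS×1, TBs×1, TbS×1, Tbs×1, tBS×1, tBs×1, tbS×1, tbs×1
TtBbSs×TtBbSs grid (8·8=64): TTBBSS=1 TTBBSs=2 TTBBss=1 TTBbSS=2 TTBbSs=4 TTBbss=2 TTbbSS=1 TTbbSs=2 TTbbss=1 TtBBSS=2 TtBBSs=4 TtBBss=2 TtBbSS=4 TtBbSs=8 TtBbss=4 TtbbSS=2 TtbbSs=4 Ttbbss=2 ttBBSS=1 ttBBSs=2 ttBBss=1 ttBbSS=2 ttBbSs=4 ttBbss=2 ttbbSS=1 ttbbSs=2 ttbbss=1
TTBBSS hits 1/64; gcd=1; 1÷1/64÷1 = 1/64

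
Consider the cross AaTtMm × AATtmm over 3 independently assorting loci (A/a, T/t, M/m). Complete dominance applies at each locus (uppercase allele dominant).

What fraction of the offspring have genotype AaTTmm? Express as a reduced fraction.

P(AaTTmm) = 1/16

AaTtMm gametes: ATM×1, ATm×1, AtM×1, Atm×1, aTM×1, aTm×1, atM×1, atm×1
AATtmm gametes: ATm×4, Atm×4
AaTtMm×AATtmm grid (8·8=64): AATTMm=4 AATTmm=4 AATtMm=8 AATtmm=8 AAttMm=4 AAttmm=4 AaTTMm=4 AaTTmm=4 AaTtMm=8 AaTtmm=8 AattMm=4 Aattmm=4
AaTTmm hits 4/64; gcd=4; 4÷4/64÷4 = 1/16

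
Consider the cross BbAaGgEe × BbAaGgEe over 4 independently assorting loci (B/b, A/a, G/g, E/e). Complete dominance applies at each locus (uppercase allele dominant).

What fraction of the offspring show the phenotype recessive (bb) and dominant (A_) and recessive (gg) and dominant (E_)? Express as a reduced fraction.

BbAaGgEe gametes: BAGE×1, BAGe×1, BAgE×1, BAge×1, BaGE×1, BaGe×1, BagE×1, Bage×1, bAGE×1, bAGe×1, bAgE×1, bAge×1, baGE×1, baGe×1, bagE×1, bage×1
BbAaGgEe gametes: BAGE×1, BAGe×1, BAgE×1, BAge×1, BaGE×1, BaGe×1, BagE×1, Bage×1, bAGE×1, bAGe×1, bAgE×1, bAge×1, baGE×1, baGe×1, bagE×1, bage×1
BbAaGgEe×BbAaGgEe grid (16·16=256): BBAAGGEE=1 BBAAGGEe=2 BBAAGGee=1 BBAAGgEE=2 BBAAGgEe=4 BBAAGgee=2 BBAAggEE=1 BBAAggEe=2 BBAAggee=1 BBAaGGEE=2 BBAaGGEe=4 BBAaGGee=2 BBAaGgEE=4 BBAaGgEe=8 BBAaGgee=4 BBAaggEE=2 BBAaggEe=4 BBAaggee=2 BBaaGGEE=1 BBaaGGEe=2 BBaaGGee=1 BBaaGgEE=2 BBaaGgEe=4 BBaaGgee=2 BBaaggEE=1 BBaaggEe=2 BBaaggee=1 BbAAGGEE=2 BbAAGGEe=4 BbAAGGee=2 BbAAGgEE=4 BbAAGgEe=8 BbAAGgee=4 BbAAggEE=2 BbAAggEe=4 BbAAggee=2 BbAaGGEE=4 BbAaGGEe=8 BbAaGGee=4 BbAaGgEE=8 BbAaGgEe=16 BbAaGgee=8 BbAaggEE=4 BbAaggEe=8 BbAaggee=4 BbaaGGEE=2 BbaaGGEe=4 BbaaGGee=2 BbaaGgEE=4 BbaaGgEe=8 BbaaGgee=4 BbaaggEE=2 BbaaggEe=4 Bbaaggee=2 bbAAGGEE=1 bbAAGGEe=2 bbAAGGee=1 bbAAGgEE=2 bbAAGgEe=4 bbAAGgee=2 bbAAggEE=1 bbAAggEe=2 bbAAggee=1 bbAaGGEE=2 bbAaGGEe=4 bbAaGGee=2 bbAaGgEE=4 bbAaGgEe=8 bbAaGgee=4 bbAaggEE=2 bbAaggEe=4 bbAaggee=2 bbaaGGEE=1 bbaaGGEe=2 bbaaGGee=1 bbaaGgEE=2 bbaaGgEe=4 bbaaGgee=2 bbaaggEE=1 bbaaggEe=2 bbaaggee=1
bb A_ gg E_ hits 9/256; gcd=1; 9÷1/256÷1 = 9/256

P(bb A_ gg E_) = 9/256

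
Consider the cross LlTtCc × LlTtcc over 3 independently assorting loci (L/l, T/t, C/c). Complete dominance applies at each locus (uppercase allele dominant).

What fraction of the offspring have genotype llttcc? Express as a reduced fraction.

LlTtCc gametes: LTC×1, LTc×1, LtC×1, Ltc×1, lTC×1, lTc×1, ltC×1, ltc×1
LlTtcc gametes: LTc×2, Ltc×2, lTc×2, ltc×2
LlTtCc×LlTtcc grid (8·8=64): LLTTCc=2 LLTTcc=2 LLTtCc=4 LLTtcc=4 LLttCc=2 LLttcc=2 LlTTCc=4 LlTTcc=4 LlTtCc=8 LlTtcc=8 LlttCc=4 Llttcc=4 llTTCc=2 llTTcc=2 llTtCc=4 llTtcc=4 llttCc=2 llttcc=2
llttcc hits 2/64; gcd=2; 2÷2/64÷2 = 1/32

P(llttcc) = 1/32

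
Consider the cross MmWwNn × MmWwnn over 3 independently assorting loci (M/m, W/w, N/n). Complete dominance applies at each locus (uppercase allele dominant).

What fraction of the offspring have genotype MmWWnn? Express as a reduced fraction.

MmWwNn gametes: MWN×1, MWn×1, MwN×1, Mwn×1, mWN×1, mWn×1, mwN×1, mwn×1
MmWwnn gametes: MWn×2, Mwn×2, mWn×2, mwn×2
MmWwNn×MmWwnn grid (8·8=64): MMWWNn=2 MMWWnn=2 MMWwNn=4 MMWwnn=4 MMwwNn=2 MMwwnn=2 MmWWNn=4 MmWWnn=4 MmWwNn=8 MmWwnn=8 MmwwNn=4 Mmwwnn=4 mmWWNn=2 mmWWnn=2 mmWwNn=4 mmWwnn=4 mmwwNn=2 mmwwnn=2
MmWWnn hits 4/64; gcd=4; 4÷4/64÷4 = 1/16

P(MmWWnn) = 1/16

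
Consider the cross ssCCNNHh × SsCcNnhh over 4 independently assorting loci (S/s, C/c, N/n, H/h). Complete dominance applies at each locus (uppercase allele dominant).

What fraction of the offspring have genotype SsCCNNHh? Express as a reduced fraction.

P(SsCCNNHh) = 1/16

ssCCNNHh gametes: sCNH×8, sCNh×8
SsCcNnhh gametes: SCNh×2, SCnh×2, ScNh×2, Scnh×2, sCNh×2, sCnh×2, scNh×2, scnh×2
ssCCNNHh×SsCcNnhh grid (16·16=256): SsCCNNHh=16 SsCCNNhh=16 SsCCNnHh=16 SsCCNnhh=16 SsCcNNHh=16 SsCcNNhh=16 SsCcNnHh=16 SsCcNnhh=16 ssCCNNHh=16 ssCCNNhh=16 ssCCNnHh=16 ssCCNnhh=16 ssCcNNHh=16 ssCcNNhh=16 ssCcNnHh=16 ssCcNnhh=16
SsCCNNHh hits 16/256; gcd=16; 16÷16/256÷16 = 1/16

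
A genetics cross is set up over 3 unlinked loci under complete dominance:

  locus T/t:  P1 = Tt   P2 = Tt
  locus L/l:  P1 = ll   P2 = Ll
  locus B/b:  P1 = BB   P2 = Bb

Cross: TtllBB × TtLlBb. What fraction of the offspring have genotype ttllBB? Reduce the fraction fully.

P(ttllBB) = 1/16

TtllBB gametes: TlB×4, tlB×4
TtLlBb gametes: TLB×1, TLb×1, TlB×1, Tlb×1, tLB×1, tLb×1, tlB×1, tlb×1
TtllBB×TtLlBb grid (8·8=64): TTLlBB=4 TTLlBb=4 TTllBB=4 TTllBb=4 TtLlBB=8 TtLlBb=8 TtllBB=8 TtllBb=8 ttLlBB=4 ttLlBb=4 ttllBB=4 ttllBb=4
ttllBB hits 4/64; gcd=4; 4÷4/64÷4 = 1/16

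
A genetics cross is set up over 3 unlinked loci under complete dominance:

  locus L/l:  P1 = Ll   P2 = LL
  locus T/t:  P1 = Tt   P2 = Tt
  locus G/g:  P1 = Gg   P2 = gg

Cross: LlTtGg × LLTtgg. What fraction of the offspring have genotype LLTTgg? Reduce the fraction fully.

LlTtGg gametes: LTG×1, LTg×1, LtG×1, Ltg×1, lTG×1, lTg×1, ltG×1, ltg×1
LLTtgg gametes: LTg×4, Ltg×4
LlTtGg×LLTtgg grid (8·8=64): LLTTGg=4 LLTTgg=4 LLTtGg=8 LLTtgg=8 LLttGg=4 LLttgg=4 LlTTGg=4 LlTTgg=4 LlTtGg=8 LlTtgg=8 LlttGg=4 Llttgg=4
LLTTgg hits 4/64; gcd=4; 4÷4/64÷4 = 1/16

P(LLTTgg) = 1/16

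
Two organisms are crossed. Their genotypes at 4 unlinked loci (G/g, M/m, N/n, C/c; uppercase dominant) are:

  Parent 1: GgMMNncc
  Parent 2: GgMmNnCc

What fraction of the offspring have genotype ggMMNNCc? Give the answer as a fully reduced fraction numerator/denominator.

P(ggMMNNCc) = 1/64

GgMMNncc gametes: GMNc×4, GMnc×4, gMNc×4, gMnc×4
GgMmNnCc gametes: GMNC×1, GMNc×1, GMnC×1, GMnc×1, GmNC×1, GmNc×1, GmnC×1, Gmnc×1, gMNC×1, gMNc×1, gMnC×1, gMnc×1, gmNC×1, gmNc×1, gmnC×1, gmnc×1
GgMMNncc×GgMmNnCc grid (16·16=256): GGMMNNCc=4 GGMMNNcc=4 GGMMNnCc=8 GGMMNncc=8 GGMMnnCc=4 GGMMnncc=4 GGMmNNCc=4 GGMmNNcc=4 GGMmNnCc=8 GGMmNncc=8 GGMmnnCc=4 GGMmnncc=4 GgMMNNCc=8 GgMMNNcc=8 GgMMNnCc=16 GgMMNncc=16 GgMMnnCc=8 GgMMnncc=8 GgMmNNCc=8 GgMmNNcc=8 GgMmNnCc=16 GgMmNncc=16 GgMmnnCc=8 GgMmnncc=8 ggMMNNCc=4 ggMMNNcc=4 ggMMNnCc=8 ggMMNncc=8 ggMMnnCc=4 ggMMnncc=4 ggMmNNCc=4 ggMmNNcc=4 ggMmNnCc=8 ggMmNncc=8 ggMmnnCc=4 ggMmnncc=4
ggMMNNCc hits 4/256; gcd=4; 4÷4/256÷4 = 1/64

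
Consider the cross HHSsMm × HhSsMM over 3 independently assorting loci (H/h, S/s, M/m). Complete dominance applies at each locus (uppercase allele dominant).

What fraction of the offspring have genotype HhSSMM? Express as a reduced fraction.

P(HhSSMM) = 1/16

HHSsMm gametes: HSM×2, HSm×2, HsM×2, Hsm×2
HhSsMM gametes: HSM×2, HsM×2, hSM×2, hsM×2
HHSsMm×HhSsMM grid (8·8=64): HHSSMM=4 HHSSMm=4 HHSsMM=8 HHSsMm=8 HHssMM=4 HHssMm=4 HhSSMM=4 HhSSMm=4 HhSsMM=8 HhSsMm=8 HhssMM=4 HhssMm=4
HhSSMM hits 4/64; gcd=4; 4÷4/64÷4 = 1/16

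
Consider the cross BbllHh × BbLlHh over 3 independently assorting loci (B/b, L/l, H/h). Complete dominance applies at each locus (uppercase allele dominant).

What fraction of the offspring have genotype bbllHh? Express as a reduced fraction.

P(bbllHh) = 1/16

BbllHh gametes: BlH×2, Blh×2, blH×2, blh×2
BbLlHh gametes: BLH×1, BLh×1, BlH×1, Blh×1, bLH×1, bLh×1, blH×1, blh×1
BbllHh×BbLlHh grid (8·8=64): BBLlHH=2 BBLlHh=4 BBLlhh=2 BBllHH=2 BBllHh=4 BBllhh=2 BbLlHH=4 BbLlHh=8 BbLlhh=4 BbllHH=4 BbllHh=8 Bbllhh=4 bbLlHH=2 bbLlHh=4 bbLlhh=2 bbllHH=2 bbllHh=4 bbllhh=2
bbllHh hits 4/64; gcd=4; 4÷4/64÷4 = 1/16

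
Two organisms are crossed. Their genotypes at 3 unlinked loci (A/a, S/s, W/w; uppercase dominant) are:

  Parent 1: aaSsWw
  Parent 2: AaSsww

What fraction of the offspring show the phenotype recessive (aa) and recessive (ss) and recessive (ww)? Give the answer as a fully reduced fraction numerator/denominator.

aaSsWw gametes: aSW×2, aSw×2, asW×2, asw×2
AaSsww gametes: ASw×2, Asw×2, aSw×2, asw×2
aaSsWw×AaSsww grid (8·8=64): AaSSWw=4 AaSSww=4 AaSsWw=8 AaSsww=8 AassWw=4 Aassww=4 aaSSWw=4 aaSSww=4 aaSsWw=8 aaSsww=8 aassWw=4 aassww=4
aa ss ww hits 4/64; gcd=4; 4÷4/64÷4 = 1/16

P(aa ss ww) = 1/16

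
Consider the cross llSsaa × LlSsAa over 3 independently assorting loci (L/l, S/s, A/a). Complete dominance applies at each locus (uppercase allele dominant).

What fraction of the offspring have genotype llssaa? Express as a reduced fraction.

llSsaa gametes: lSa×4, lsa×4
LlSsAa gametes: LSA×1, LSa×1, LsA×1, Lsa×1, lSA×1, lSa×1, lsA×1, lsa×1
llSsaa×LlSsAa grid (8·8=64): LlSSAa=4 LlSSaa=4 LlSsAa=8 LlSsaa=8 LlssAa=4 Llssaa=4 llSSAa=4 llSSaa=4 llSsAa=8 llSsaa=8 llssAa=4 llssaa=4
llssaa hits 4/64; gcd=4; 4÷4/64÷4 = 1/16

P(llssaa) = 1/16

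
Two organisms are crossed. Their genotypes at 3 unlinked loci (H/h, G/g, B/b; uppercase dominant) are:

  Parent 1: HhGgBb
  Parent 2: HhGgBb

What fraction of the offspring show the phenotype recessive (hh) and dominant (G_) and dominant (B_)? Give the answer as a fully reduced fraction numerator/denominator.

HhGgBb gametes: HGB×1, HGb×1, HgB×1, Hgb×1, hGB×1, hGb×1, hgB×1, hgb×1
HhGgBb gametes: HGB×1, HGb×1, HgB×1, Hgb×1, hGB×1, hGb×1, hgB×1, hgb×1
HhGgBb×HhGgBb grid (8·8=64): HHGGBB=1 HHGGBb=2 HHGGbb=1 HHGgBB=2 HHGgBb=4 HHGgbb=2 HHggBB=1 HHggBb=2 HHggbb=1 HhGGBB=2 HhGGBb=4 HhGGbb=2 HhGgBB=4 HhGgBb=8 HhGgbb=4 HhggBB=2 HhggBb=4 Hhggbb=2 hhGGBB=1 hhGGBb=2 hhGGbb=1 hhGgBB=2 hhGgBb=4 hhGgbb=2 hhggBB=1 hhggBb=2 hhggbb=1
hh G_ B_ hits 9/64; gcd=1; 9÷1/64÷1 = 9/64

P(hh G_ B_) = 9/64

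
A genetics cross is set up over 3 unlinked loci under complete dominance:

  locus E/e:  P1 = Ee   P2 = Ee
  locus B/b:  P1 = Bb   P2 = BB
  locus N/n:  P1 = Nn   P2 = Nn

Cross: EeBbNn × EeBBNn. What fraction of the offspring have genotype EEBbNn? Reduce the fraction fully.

P(EEBbNn) = 1/16

EeBbNn gametes: EBN×1, EBn×1, EbN×1, Ebn×1, eBN×1, eBn×1, ebN×1, ebn×1
EeBBNn gametes: EBN×2, EBn×2, eBN×2, eBn×2
EeBbNn×EeBBNn grid (8·8=64): EEBBNN=2 EEBBNn=4 EEBBnn=2 EEBbNN=2 EEBbNn=4 EEBbnn=2 EeBBNN=4 EeBBNn=8 EeBBnn=4 EeBbNN=4 EeBbNn=8 EeBbnn=4 eeBBNN=2 eeBBNn=4 eeBBnn=2 eeBbNN=2 eeBbNn=4 eeBbnn=2
EEBbNn hits 4/64; gcd=4; 4÷4/64÷4 = 1/16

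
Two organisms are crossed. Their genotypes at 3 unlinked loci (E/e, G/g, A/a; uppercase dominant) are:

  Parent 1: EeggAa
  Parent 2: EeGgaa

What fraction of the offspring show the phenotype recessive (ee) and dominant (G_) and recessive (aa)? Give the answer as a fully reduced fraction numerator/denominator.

P(ee G_ aa) = 1/16

EeggAa gametes: EgA×2, Ega×2, egA×2, ega×2
EeGgaa gametes: EGa×2, Ega×2, eGa×2, ega×2
EeggAa×EeGgaa grid (8·8=64): EEGgAa=4 EEGgaa=4 EEggAa=4 EEggaa=4 EeGgAa=8 EeGgaa=8 EeggAa=8 Eeggaa=8 eeGgAa=4 eeGgaa=4 eeggAa=4 eeggaa=4
ee G_ aa hits 4/64; gcd=4; 4÷4/64÷4 = 1/16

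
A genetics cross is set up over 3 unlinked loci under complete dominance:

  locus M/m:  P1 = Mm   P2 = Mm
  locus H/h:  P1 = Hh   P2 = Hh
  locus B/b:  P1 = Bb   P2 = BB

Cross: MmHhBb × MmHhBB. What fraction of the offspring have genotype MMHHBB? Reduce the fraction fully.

P(MMHHBB) = 1/32

MmHhBb gametes: MHB×1, MHb×1, MhB×1, Mhb×1, mHB×1, mHb×1, mhB×1, mhb×1
MmHhBB gametes: MHB×2, MhB×2, mHB×2, mhB×2
MmHhBb×MmHhBB grid (8·8=64): MMHHBB=2 MMHHBb=2 MMHhBB=4 MMHhBb=4 MMhhBB=2 MMhhBb=2 MmHHBB=4 MmHHBb=4 MmHhBB=8 MmHhBb=8 MmhhBB=4 MmhhBb=4 mmHHBB=2 mmHHBb=2 mmHhBB=4 mmHhBb=4 mmhhBB=2 mmhhBb=2
MMHHBB hits 2/64; gcd=2; 2÷2/64÷2 = 1/32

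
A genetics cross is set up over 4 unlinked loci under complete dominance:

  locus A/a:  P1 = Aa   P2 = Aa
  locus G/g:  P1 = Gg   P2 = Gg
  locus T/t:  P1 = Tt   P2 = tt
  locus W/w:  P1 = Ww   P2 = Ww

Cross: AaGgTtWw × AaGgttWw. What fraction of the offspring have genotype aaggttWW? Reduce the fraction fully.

AaGgTtWw gametes: AGTW×1, AGTw×1, AGtW×1, AGtw×1, AgTW×1, AgTw×1, AgtW×1, Agtw×1, aGTW×1, aGTw×1, aGtW×1, aGtw×1, agTW×1, agTw×1, agtW×1, agtw×1
AaGgttWw gametes: AGtW×2, AGtw×2, AgtW×2, Agtw×2, aGtW×2, aGtw×2, agtW×2, agtw×2
AaGgTtWw×AaGgttWw grid (16·16=256): AAGGTtWW=2 AAGGTtWw=4 AAGGTtww=2 AAGGttWW=2 AAGGttWw=4 AAGGttww=2 AAGgTtWW=4 AAGgTtWw=8 AAGgTtww=4 AAGgttWW=4 AAGgttWw=8 AAGgttww=4 AAggTtWW=2 AAggTtWw=4 AAggTtww=2 AAggttWW=2 AAggttWw=4 AAggttww=2 AaGGTtWW=4 AaGGTtWw=8 AaGGTtww=4 AaGGttWW=4 AaGGttWw=8 AaGGttww=4 AaGgTtWW=8 AaGgTtWw=16 AaGgTtww=8 AaGgttWW=8 AaGgttWw=16 AaGgttww=8 AaggTtWW=4 AaggTtWw=8 AaggTtww=4 AaggttWW=4 AaggttWw=8 Aaggttww=4 aaGGTtWW=2 aaGGTtWw=4 aaGGTtww=2 aaGGttWW=2 aaGGttWw=4 aaGGttww=2 aaGgTtWW=4 aaGgTtWw=8 aaGgTtww=4 aaGgttWW=4 aaGgttWw=8 aaGgttww=4 aaggTtWW=2 aaggTtWw=4 aaggTtww=2 aaggttWW=2 aaggttWw=4 aaggttww=2
aaggttWW hits 2/256; gcd=2; 2÷2/256÷2 = 1/128

P(aaggttWW) = 1/128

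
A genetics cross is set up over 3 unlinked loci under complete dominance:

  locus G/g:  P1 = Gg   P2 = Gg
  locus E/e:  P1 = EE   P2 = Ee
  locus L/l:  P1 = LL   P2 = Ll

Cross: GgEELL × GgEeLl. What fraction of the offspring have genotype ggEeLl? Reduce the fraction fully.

P(ggEeLl) = 1/16

GgEELL gametes: GEL×4, gEL×4
GgEeLl gametes: GEL×1, GEl×1, GeL×1, Gel×1, gEL×1, gEl×1, geL×1, gel×1
GgEELL×GgEeLl grid (8·8=64): GGEELL=4 GGEELl=4 GGEeLL=4 GGEeLl=4 GgEELL=8 GgEELl=8 GgEeLL=8 GgEeLl=8 ggEELL=4 ggEELl=4 ggEeLL=4 ggEeLl=4
ggEeLl hits 4/64; gcd=4; 4÷4/64÷4 = 1/16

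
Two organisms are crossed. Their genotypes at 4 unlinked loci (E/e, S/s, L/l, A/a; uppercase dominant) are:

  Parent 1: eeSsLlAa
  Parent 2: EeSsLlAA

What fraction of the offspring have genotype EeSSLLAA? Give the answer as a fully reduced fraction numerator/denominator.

P(EeSSLLAA) = 1/64

eeSsLlAa gametes: eSLA×2, eSLa×2, eSlA×2, eSla×2, esLA×2, esLa×2, eslA×2, esla×2
EeSsLlAA gametes: ESLA×2, ESlA×2, EsLA×2, EslA×2, eSLA×2, eSlA×2, esLA×2, eslA×2
eeSsLlAa×EeSsLlAA grid (16·16=256): EeSSLLAA=4 EeSSLLAa=4 EeSSLlAA=8 EeSSLlAa=8 EeSSllAA=4 EeSSllAa=4 EeSsLLAA=8 EeSsLLAa=8 EeSsLlAA=16 EeSsLlAa=16 EeSsllAA=8 EeSsllAa=8 EessLLAA=4 EessLLAa=4 EessLlAA=8 EessLlAa=8 EessllAA=4 EessllAa=4 eeSSLLAA=4 eeSSLLAa=4 eeSSLlAA=8 eeSSLlAa=8 eeSSllAA=4 eeSSllAa=4 eeSsLLAA=8 eeSsLLAa=8 eeSsLlAA=16 eeSsLlAa=16 eeSsllAA=8 eeSsllAa=8 eessLLAA=4 eessLLAa=4 eessLlAA=8 eessLlAa=8 eessllAA=4 eessllAa=4
EeSSLLAA hits 4/256; gcd=4; 4÷4/256÷4 = 1/64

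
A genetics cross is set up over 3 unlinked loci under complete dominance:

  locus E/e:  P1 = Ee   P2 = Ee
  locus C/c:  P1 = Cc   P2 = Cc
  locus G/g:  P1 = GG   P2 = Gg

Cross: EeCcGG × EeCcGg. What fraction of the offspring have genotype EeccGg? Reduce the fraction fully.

EeCcGG gametes: ECG×2, EcG×2, eCG×2, ecG×2
EeCcGg gametes: ECG×1, ECg×1, EcG×1, Ecg×1, eCG×1, eCg×1, ecG×1, ecg×1
EeCcGG×EeCcGg grid (8·8=64): EECCGG=2 EECCGg=2 EECcGG=4 EECcGg=4 EEccGG=2 EEccGg=2 EeCCGG=4 EeCCGg=4 EeCcGG=8 EeCcGg=8 EeccGG=4 EeccGg=4 eeCCGG=2 eeCCGg=2 eeCcGG=4 eeCcGg=4 eeccGG=2 eeccGg=2
EeccGg hits 4/64; gcd=4; 4÷4/64÷4 = 1/16

P(EeccGg) = 1/16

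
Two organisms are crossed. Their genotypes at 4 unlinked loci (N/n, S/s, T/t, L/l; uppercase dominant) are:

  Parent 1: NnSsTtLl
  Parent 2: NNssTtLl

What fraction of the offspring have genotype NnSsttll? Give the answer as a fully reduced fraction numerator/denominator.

P(NnSsttll) = 1/64

NnSsTtLl gametes: NSTL×1, NSTl×1, NStL×1, NStl×1, NsTL×1, NsTl×1, NstL×1, Nstl×1, nSTL×1, nSTl×1, nStL×1, nStl×1, nsTL×1, nsTl×1, nstL×1, nstl×1
NNssTtLl gametes: NsTL×4, NsTl×4, NstL×4, Nstl×4
NnSsTtLl×NNssTtLl grid (16·16=256): NNSsTTLL=4 NNSsTTLl=8 NNSsTTll=4 NNSsTtLL=8 NNSsTtLl=16 NNSsTtll=8 NNSsttLL=4 NNSsttLl=8 NNSsttll=4 NNssTTLL=4 NNssTTLl=8 NNssTTll=4 NNssTtLL=8 NNssTtLl=16 NNssTtll=8 NNssttLL=4 NNssttLl=8 NNssttll=4 NnSsTTLL=4 NnSsTTLl=8 NnSsTTll=4 NnSsTtLL=8 NnSsTtLl=16 NnSsTtll=8 NnSsttLL=4 NnSsttLl=8 NnSsttll=4 NnssTTLL=4 NnssTTLl=8 NnssTTll=4 NnssTtLL=8 NnssTtLl=16 NnssTtll=8 NnssttLL=4 NnssttLl=8 Nnssttll=4
NnSsttll hits 4/256; gcd=4; 4÷4/256÷4 = 1/64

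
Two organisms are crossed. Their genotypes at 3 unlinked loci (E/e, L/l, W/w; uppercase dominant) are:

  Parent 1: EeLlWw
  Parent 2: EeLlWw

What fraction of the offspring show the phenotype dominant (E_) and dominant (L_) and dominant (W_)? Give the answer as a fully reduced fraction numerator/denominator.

P(E_ L_ W_) = 27/64

EeLlWw gametes: ELW×1, ELw×1, ElW×1, Elw×1, eLW×1, eLw×1, elW×1, elw×1
EeLlWw gametes: ELW×1, ELw×1, ElW×1, Elw×1, eLW×1, eLw×1, elW×1, elw×1
EeLlWw×EeLlWw grid (8·8=64): EELLWW=1 EELLWw=2 EELLww=1 EELlWW=2 EELlWw=4 EELlww=2 EEllWW=1 EEllWw=2 EEllww=1 EeLLWW=2 EeLLWw=4 EeLLww=2 EeLlWW=4 EeLlWw=8 EeLlww=4 EellWW=2 EellWw=4 Eellww=2 eeLLWW=1 eeLLWw=2 eeLLww=1 eeLlWW=2 eeLlWw=4 eeLlww=2 eellWW=1 eellWw=2 eellww=1
E_ L_ W_ hits 27/64; gcd=1; 27÷1/64÷1 = 27/64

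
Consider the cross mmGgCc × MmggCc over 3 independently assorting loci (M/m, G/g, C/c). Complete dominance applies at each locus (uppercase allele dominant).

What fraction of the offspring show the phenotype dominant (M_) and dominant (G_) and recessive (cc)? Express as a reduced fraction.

P(M_ G_ cc) = 1/16

mmGgCc gametes: mGC×2, mGc×2, mgC×2, mgc×2
MmggCc gametes: MgC×2, Mgc×2, mgC×2, mgc×2
mmGgCc×MmggCc grid (8·8=64): MmGgCC=4 MmGgCc=8 MmGgcc=4 MmggCC=4 MmggCc=8 Mmggcc=4 mmGgCC=4 mmGgCc=8 mmGgcc=4 mmggCC=4 mmggCc=8 mmggcc=4
M_ G_ cc hits 4/64; gcd=4; 4÷4/64÷4 = 1/16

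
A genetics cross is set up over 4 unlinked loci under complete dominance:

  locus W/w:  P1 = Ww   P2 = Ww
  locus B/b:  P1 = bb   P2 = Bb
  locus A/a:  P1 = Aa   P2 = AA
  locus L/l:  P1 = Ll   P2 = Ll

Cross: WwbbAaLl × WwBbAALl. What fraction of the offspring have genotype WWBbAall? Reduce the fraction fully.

P(WWBbAall) = 1/64

WwbbAaLl gametes: WbAL×2, WbAl×2, WbaL×2, Wbal×2, wbAL×2, wbAl×2, wbaL×2, wbal×2
WwBbAALl gametes: WBAL×2, WBAl×2, WbAL×2, WbAl×2, wBAL×2, wBAl×2, wbAL×2, wbAl×2
WwbbAaLl×WwBbAALl grid (16·16=256): WWBbAALL=4 WWBbAALl=8 WWBbAAll=4 WWBbAaLL=4 WWBbAaLl=8 WWBbAall=4 WWbbAALL=4 WWbbAALl=8 WWbbAAll=4 WWbbAaLL=4 WWbbAaLl=8 WWbbAall=4 WwBbAALL=8 WwBbAALl=16 WwBbAAll=8 WwBbAaLL=8 WwBbAaLl=16 WwBbAall=8 WwbbAALL=8 WwbbAALl=16 WwbbAAll=8 WwbbAaLL=8 WwbbAaLl=16 WwbbAall=8 wwBbAALL=4 wwBbAALl=8 wwBbAAll=4 wwBbAaLL=4 wwBbAaLl=8 wwBbAall=4 wwbbAALL=4 wwbbAALl=8 wwbbAAll=4 wwbbAaLL=4 wwbbAaLl=8 wwbbAall=4
WWBbAall hits 4/256; gcd=4; 4÷4/256÷4 = 1/64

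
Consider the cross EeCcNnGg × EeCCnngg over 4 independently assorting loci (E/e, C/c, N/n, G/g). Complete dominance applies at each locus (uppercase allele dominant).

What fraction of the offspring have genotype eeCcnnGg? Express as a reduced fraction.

EeCcNnGg gametes: ECNG×1, ECNg×1, ECnG×1, ECng×1, EcNG×1, EcNg×1, EcnG×1, Ecng×1, eCNG×1, eCNg×1, eCnG×1, eCng×1, ecNG×1, ecNg×1, ecnG×1, ecng×1
EeCCnngg gametes: ECng×8, eCng×8
EeCcNnGg×EeCCnngg grid (16·16=256): EECCNnGg=8 EECCNngg=8 EECCnnGg=8 EECCnngg=8 EECcNnGg=8 EECcNngg=8 EECcnnGg=8 EECcnngg=8 EeCCNnGg=16 EeCCNngg=16 EeCCnnGg=16 EeCCnngg=16 EeCcNnGg=16 EeCcNngg=16 EeCcnnGg=16 EeCcnngg=16 eeCCNnGg=8 eeCCNngg=8 eeCCnnGg=8 eeCCnngg=8 eeCcNnGg=8 eeCcNngg=8 eeCcnnGg=8 eeCcnngg=8
eeCcnnGg hits 8/256; gcd=8; 8÷8/256÷8 = 1/32

P(eeCcnnGg) = 1/32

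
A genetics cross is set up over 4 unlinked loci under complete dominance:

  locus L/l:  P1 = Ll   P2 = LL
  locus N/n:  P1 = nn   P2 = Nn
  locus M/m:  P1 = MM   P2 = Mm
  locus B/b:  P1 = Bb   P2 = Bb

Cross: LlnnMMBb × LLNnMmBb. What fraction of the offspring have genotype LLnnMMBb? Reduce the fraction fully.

LlnnMMBb gametes: LnMB×4, LnMb×4, lnMB×4, lnMb×4
LLNnMmBb gametes: LNMB×2, LNMb×2, LNmB×2, LNmb×2, LnMB×2, LnMb×2, LnmB×2, Lnmb×2
LlnnMMBb×LLNnMmBb grid (16·16=256): LLNnMMBB=8 LLNnMMBb=16 LLNnMMbb=8 LLNnMmBB=8 LLNnMmBb=16 LLNnMmbb=8 LLnnMMBB=8 LLnnMMBb=16 LLnnMMbb=8 LLnnMmBB=8 LLnnMmBb=16 LLnnMmbb=8 LlNnMMBB=8 LlNnMMBb=16 LlNnMMbb=8 LlNnMmBB=8 LlNnMmBb=16 LlNnMmbb=8 LlnnMMBB=8 LlnnMMBb=16 LlnnMMbb=8 LlnnMmBB=8 LlnnMmBb=16 LlnnMmbb=8
LLnnMMBb hits 16/256; gcd=16; 16÷16/256÷16 = 1/16

P(LLnnMMBb) = 1/16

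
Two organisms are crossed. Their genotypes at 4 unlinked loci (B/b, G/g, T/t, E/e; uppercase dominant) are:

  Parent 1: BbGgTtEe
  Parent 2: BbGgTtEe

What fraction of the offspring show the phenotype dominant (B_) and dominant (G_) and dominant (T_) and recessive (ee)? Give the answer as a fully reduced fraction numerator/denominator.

BbGgTtEe gametes: BGTE×1, BGTe×1, BGtE×1, BGte×1, BgTE×1, BgTe×1, BgtE×1, Bgte×1, bGTE×1, bGTe×1, bGtE×1, bGte×1, bgTE×1, bgTe×1, bgtE×1, bgte×1
BbGgTtEe gametes: BGTE×1, BGTe×1, BGtE×1, BGte×1, BgTE×1, BgTe×1, BgtE×1, Bgte×1, bGTE×1, bGTe×1, bGtE×1, bGte×1, bgTE×1, bgTe×1, bgtE×1, bgte×1
BbGgTtEe×BbGgTtEe grid (16·16=256): BBGGTTEE=1 BBGGTTEe=2 BBGGTTee=1 BBGGTtEE=2 BBGGTtEe=4 BBGGTtee=2 BBGGttEE=1 BBGGttEe=2 BBGGttee=1 BBGgTTEE=2 BBGgTTEe=4 BBGgTTee=2 BBGgTtEE=4 BBGgTtEe=8 BBGgTtee=4 BBGgttEE=2 BBGgttEe=4 BBGgttee=2 BBggTTEE=1 BBggTTEe=2 BBggTTee=1 BBggTtEE=2 BBggTtEe=4 BBggTtee=2 BBggttEE=1 BBggttEe=2 BBggttee=1 BbGGTTEE=2 BbGGTTEe=4 BbGGTTee=2 BbGGTtEE=4 BbGGTtEe=8 BbGGTtee=4 BbGGttEE=2 BbGGttEe=4 BbGGttee=2 BbGgTTEE=4 BbGgTTEe=8 BbGgTTee=4 BbGgTtEE=8 BbGgTtEe=16 BbGgTtee=8 BbGgttEE=4 BbGgttEe=8 BbGgttee=4 BbggTTEE=2 BbggTTEe=4 BbggTTee=2 BbggTtEE=4 BbggTtEe=8 BbggTtee=4 BbggttEE=2 BbggttEe=4 Bbggttee=2 bbGGTTEE=1 bbGGTTEe=2 bbGGTTee=1 bbGGTtEE=2 bbGGTtEe=4 bbGGTtee=2 bbGGttEE=1 bbGGttEe=2 bbGGttee=1 bbGgTTEE=2 bbGgTTEe=4 bbGgTTee=2 bbGgTtEE=4 bbGgTtEe=8 bbGgTtee=4 bbGgttEE=2 bbGgttEe=4 bbGgttee=2 bbggTTEE=1 bbggTTEe=2 bbggTTee=1 bbggTtEE=2 bbggTtEe=4 bbggTtee=2 bbggttEE=1 bbggttEe=2 bbggttee=1
B_ G_ T_ ee hits 27/256; gcd=1; 27÷1/256÷1 = 27/256

P(B_ G_ T_ ee) = 27/256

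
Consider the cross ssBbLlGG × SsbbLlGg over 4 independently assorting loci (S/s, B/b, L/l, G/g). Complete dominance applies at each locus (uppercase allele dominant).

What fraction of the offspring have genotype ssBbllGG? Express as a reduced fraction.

P(ssBbllGG) = 1/32

ssBbLlGG gametes: sBLG×4, sBlG×4, sbLG×4, sblG×4
SsbbLlGg gametes: SbLG×2, SbLg×2, SblG×2, Sblg×2, sbLG×2, sbLg×2, sblG×2, sblg×2
ssBbLlGG×SsbbLlGg grid (16·16=256): SsBbLLGG=8 SsBbLLGg=8 SsBbLlGG=16 SsBbLlGg=16 SsBbllGG=8 SsBbllGg=8 SsbbLLGG=8 SsbbLLGg=8 SsbbLlGG=16 SsbbLlGg=16 SsbbllGG=8 SsbbllGg=8 ssBbLLGG=8 ssBbLLGg=8 ssBbLlGG=16 ssBbLlGg=16 ssBbllGG=8 ssBbllGg=8 ssbbLLGG=8 ssbbLLGg=8 ssbbLlGG=16 ssbbLlGg=16 ssbbllGG=8 ssbbllGg=8
ssBbllGG hits 8/256; gcd=8; 8÷8/256÷8 = 1/32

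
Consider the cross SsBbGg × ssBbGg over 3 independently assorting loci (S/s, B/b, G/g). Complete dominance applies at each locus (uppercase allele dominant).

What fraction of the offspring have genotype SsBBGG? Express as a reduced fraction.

P(SsBBGG) = 1/32

SsBbGg gametes: SBG×1, SBg×1, SbG×1, Sbg×1, sBG×1, sBg×1, sbG×1, sbg×1
ssBbGg gametes: sBG×2, sBg×2, sbG×2, sbg×2
SsBbGg×ssBbGg grid (8·8=64): SsBBGG=2 SsBBGg=4 SsBBgg=2 SsBbGG=4 SsBbGg=8 SsBbgg=4 SsbbGG=2 SsbbGg=4 Ssbbgg=2 ssBBGG=2 ssBBGg=4 ssBBgg=2 ssBbGG=4 ssBbGg=8 ssBbgg=4 ssbbGG=2 ssbbGg=4 ssbbgg=2
SsBBGG hits 2/64; gcd=2; 2÷2/64÷2 = 1/32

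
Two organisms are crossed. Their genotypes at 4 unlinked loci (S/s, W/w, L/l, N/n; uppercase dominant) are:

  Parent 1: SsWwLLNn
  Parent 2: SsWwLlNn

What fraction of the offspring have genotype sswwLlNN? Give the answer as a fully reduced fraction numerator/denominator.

P(sswwLlNN) = 1/128

SsWwLLNn gametes: SWLN×2, SWLn×2, SwLN×2, SwLn×2, sWLN×2, sWLn×2, swLN×2, swLn×2
SsWwLlNn gametes: SWLN×1, SWLn×1, SWlN×1, SWln×1, SwLN×1, SwLn×1, SwlN×1, Swln×1, sWLN×1, sWLn×1, sWlN×1, sWln×1, swLN×1, swLn×1, swlN×1, swln×1
SsWwLLNn×SsWwLlNn grid (16·16=256): SSWWLLNN=2 SSWWLLNn=4 SSWWLLnn=2 SSWWLlNN=2 SSWWLlNn=4 SSWWLlnn=2 SSWwLLNN=4 SSWwLLNn=8 SSWwLLnn=4 SSWwLlNN=4 SSWwLlNn=8 SSWwLlnn=4 SSwwLLNN=2 SSwwLLNn=4 SSwwLLnn=2 SSwwLlNN=2 SSwwLlNn=4 SSwwLlnn=2 SsWWLLNN=4 SsWWLLNn=8 SsWWLLnn=4 SsWWLlNN=4 SsWWLlNn=8 SsWWLlnn=4 SsWwLLNN=8 SsWwLLNn=16 SsWwLLnn=8 SsWwLlNN=8 SsWwLlNn=16 SsWwLlnn=8 SswwLLNN=4 SswwLLNn=8 SswwLLnn=4 SswwLlNN=4 SswwLlNn=8 SswwLlnn=4 ssWWLLNN=2 ssWWLLNn=4 ssWWLLnn=2 ssWWLlNN=2 ssWWLlNn=4 ssWWLlnn=2 ssWwLLNN=4 ssWwLLNn=8 ssWwLLnn=4 ssWwLlNN=4 ssWwLlNn=8 ssWwLlnn=4 sswwLLNN=2 sswwLLNn=4 sswwLLnn=2 sswwLlNN=2 sswwLlNn=4 sswwLlnn=2
sswwLlNN hits 2/256; gcd=2; 2÷2/256÷2 = 1/128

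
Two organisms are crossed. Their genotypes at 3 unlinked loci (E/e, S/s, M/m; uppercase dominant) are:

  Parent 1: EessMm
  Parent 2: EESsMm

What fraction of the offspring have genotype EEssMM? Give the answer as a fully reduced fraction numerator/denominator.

EessMm gametes: EsM×2, Esm×2, esM×2, esm×2
EESsMm gametes: ESM×2, ESm×2, EsM×2, Esm×2
EessMm×EESsMm grid (8·8=64): EESsMM=4 EESsMm=8 EESsmm=4 EEssMM=4 EEssMm=8 EEssmm=4 EeSsMM=4 EeSsMm=8 EeSsmm=4 EessMM=4 EessMm=8 Eessmm=4
EEssMM hits 4/64; gcd=4; 4÷4/64÷4 = 1/16

P(EEssMM) = 1/16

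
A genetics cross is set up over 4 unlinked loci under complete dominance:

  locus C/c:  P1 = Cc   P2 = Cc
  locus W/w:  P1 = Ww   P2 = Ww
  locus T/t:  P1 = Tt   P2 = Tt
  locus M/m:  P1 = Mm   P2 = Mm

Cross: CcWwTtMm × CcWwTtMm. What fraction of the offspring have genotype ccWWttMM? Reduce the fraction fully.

CcWwTtMm gametes: CWTM×1, CWTm×1, CWtM×1, CWtm×1, CwTM×1, CwTm×1, CwtM×1, Cwtm×1, cWTM×1, cWTm×1, cWtM×1, cWtm×1, cwTM×1, cwTm×1, cwtM×1, cwtm×1
CcWwTtMm gametes: CWTM×1, CWTm×1, CWtM×1, CWtm×1, CwTM×1, CwTm×1, CwtM×1, Cwtm×1, cWTM×1, cWTm×1, cWtM×1, cWtm×1, cwTM×1, cwTm×1, cwtM×1, cwtm×1
CcWwTtMm×CcWwTtMm grid (16·16=256): CCWWTTMM=1 CCWWTTMm=2 CCWWTTmm=1 CCWWTtMM=2 CCWWTtMm=4 CCWWTtmm=2 CCWWttMM=1 CCWWttMm=2 CCWWttmm=1 CCWwTTMM=2 CCWwTTMm=4 CCWwTTmm=2 CCWwTtMM=4 CCWwTtMm=8 CCWwTtmm=4 CCWwttMM=2 CCWwttMm=4 CCWwttmm=2 CCwwTTMM=1 CCwwTTMm=2 CCwwTTmm=1 CCwwTtMM=2 CCwwTtMm=4 CCwwTtmm=2 CCwwttMM=1 CCwwttMm=2 CCwwttmm=1 CcWWTTMM=2 CcWWTTMm=4 CcWWTTmm=2 CcWWTtMM=4 CcWWTtMm=8 CcWWTtmm=4 CcWWttMM=2 CcWWttMm=4 CcWWttmm=2 CcWwTTMM=4 CcWwTTMm=8 CcWwTTmm=4 CcWwTtMM=8 CcWwTtMm=16 CcWwTtmm=8 CcWwttMM=4 CcWwttMm=8 CcWwttmm=4 CcwwTTMM=2 CcwwTTMm=4 CcwwTTmm=2 CcwwTtMM=4 CcwwTtMm=8 CcwwTtmm=4 CcwwttMM=2 CcwwttMm=4 Ccwwttmm=2 ccWWTTMM=1 ccWWTTMm=2 ccWWTTmm=1 ccWWTtMM=2 ccWWTtMm=4 ccWWTtmm=2 ccWWttMM=1 ccWWttMm=2 ccWWttmm=1 ccWwTTMM=2 ccWwTTMm=4 ccWwTTmm=2 ccWwTtMM=4 ccWwTtMm=8 ccWwTtmm=4 ccWwttMM=2 ccWwttMm=4 ccWwttmm=2 ccwwTTMM=1 ccwwTTMm=2 ccwwTTmm=1 ccwwTtMM=2 ccwwTtMm=4 ccwwTtmm=2 ccwwttMM=1 ccwwttMm=2 ccwwttmm=1
ccWWttMM hits 1/256; gcd=1; 1÷1/256÷1 = 1/256

P(ccWWttMM) = 1/256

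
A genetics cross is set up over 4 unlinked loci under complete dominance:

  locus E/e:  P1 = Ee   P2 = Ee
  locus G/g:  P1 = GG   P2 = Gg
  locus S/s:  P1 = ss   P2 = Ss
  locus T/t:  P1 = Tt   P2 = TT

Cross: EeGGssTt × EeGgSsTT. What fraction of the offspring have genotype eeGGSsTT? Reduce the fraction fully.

P(eeGGSsTT) = 1/32

EeGGssTt gametes: EGsT×4, EGst×4, eGsT×4, eGst×4
EeGgSsTT gametes: EGST×2, EGsT×2, EgST×2, EgsT×2, eGST×2, eGsT×2, egST×2, egsT×2
EeGGssTt×EeGgSsTT grid (16·16=256): EEGGSsTT=8 EEGGSsTt=8 EEGGssTT=8 EEGGssTt=8 EEGgSsTT=8 EEGgSsTt=8 EEGgssTT=8 EEGgssTt=8 EeGGSsTT=16 EeGGSsTt=16 EeGGssTT=16 EeGGssTt=16 EeGgSsTT=16 EeGgSsTt=16 EeGgssTT=16 EeGgssTt=16 eeGGSsTT=8 eeGGSsTt=8 eeGGssTT=8 eeGGssTt=8 eeGgSsTT=8 eeGgSsTt=8 eeGgssTT=8 eeGgssTt=8
eeGGSsTT hits 8/256; gcd=8; 8÷8/256÷8 = 1/32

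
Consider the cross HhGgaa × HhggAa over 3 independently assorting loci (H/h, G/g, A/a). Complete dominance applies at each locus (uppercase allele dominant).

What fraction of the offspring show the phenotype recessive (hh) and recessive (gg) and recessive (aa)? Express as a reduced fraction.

HhGgaa gametes: HGa×2, Hga×2, hGa×2, hga×2
HhggAa gametes: HgA×2, Hga×2, hgA×2, hga×2
HhGgaa×HhggAa grid (8·8=64): HHGgAa=4 HHGgaa=4 HHggAa=4 HHggaa=4 HhGgAa=8 HhGgaa=8 HhggAa=8 Hhggaa=8 hhGgAa=4 hhGgaa=4 hhggAa=4 hhggaa=4
hh gg aa hits 4/64; gcd=4; 4÷4/64÷4 = 1/16

P(hh gg aa) = 1/16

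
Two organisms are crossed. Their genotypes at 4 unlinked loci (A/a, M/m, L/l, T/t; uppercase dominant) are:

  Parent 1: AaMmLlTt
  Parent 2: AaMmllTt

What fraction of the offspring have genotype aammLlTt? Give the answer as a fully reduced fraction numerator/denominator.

AaMmLlTt gametes: AMLT×1, AMLt×1, AMlT×1, AMlt×1, AmLT×1, AmLt×1, AmlT×1, Amlt×1, aMLT×1, aMLt×1, aMlT×1, aMlt×1, amLT×1, amLt×1, amlT×1, amlt×1
AaMmllTt gametes: AMlT×2, AMlt×2, AmlT×2, Amlt×2, aMlT×2, aMlt×2, amlT×2, amlt×2
AaMmLlTt×AaMmllTt grid (16·16=256): AAMMLlTT=2 AAMMLlTt=4 AAMMLltt=2 AAMMllTT=2 AAMMllTt=4 AAMMlltt=2 AAMmLlTT=4 AAMmLlTt=8 AAMmLltt=4 AAMmllTT=4 AAMmllTt=8 AAMmlltt=4 AAmmLlTT=2 AAmmLlTt=4 AAmmLltt=2 AAmmllTT=2 AAmmllTt=4 AAmmlltt=2 AaMMLlTT=4 AaMMLlTt=8 AaMMLltt=4 AaMMllTT=4 AaMMllTt=8 AaMMlltt=4 AaMmLlTT=8 AaMmLlTt=16 AaMmLltt=8 AaMmllTT=8 AaMmllTt=16 AaMmlltt=8 AammLlTT=4 AammLlTt=8 AammLltt=4 AammllTT=4 AammllTt=8 Aammlltt=4 aaMMLlTT=2 aaMMLlTt=4 aaMMLltt=2 aaMMllTT=2 aaMMllTt=4 aaMMlltt=2 aaMmLlTT=4 aaMmLlTt=8 aaMmLltt=4 aaMmllTT=4 aaMmllTt=8 aaMmlltt=4 aammLlTT=2 aammLlTt=4 aammLltt=2 aammllTT=2 aammllTt=4 aammlltt=2
aammLlTt hits 4/256; gcd=4; 4÷4/256÷4 = 1/64

P(aammLlTt) = 1/64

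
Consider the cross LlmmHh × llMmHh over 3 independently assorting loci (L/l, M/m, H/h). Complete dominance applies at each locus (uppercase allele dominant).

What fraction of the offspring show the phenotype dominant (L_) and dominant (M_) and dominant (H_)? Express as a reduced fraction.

P(L_ M_ H_) = 3/16

LlmmHh gametes: LmH×2, Lmh×2, lmH×2, lmh×2
llMmHh gametes: lMH×2, lMh×2, lmH×2, lmh×2
LlmmHh×llMmHh grid (8·8=64): LlMmHH=4 LlMmHh=8 LlMmhh=4 LlmmHH=4 LlmmHh=8 Llmmhh=4 llMmHH=4 llMmHh=8 llMmhh=4 llmmHH=4 llmmHh=8 llmmhh=4
L_ M_ H_ hits 12/64; gcd=4; 12÷4/64÷4 = 3/16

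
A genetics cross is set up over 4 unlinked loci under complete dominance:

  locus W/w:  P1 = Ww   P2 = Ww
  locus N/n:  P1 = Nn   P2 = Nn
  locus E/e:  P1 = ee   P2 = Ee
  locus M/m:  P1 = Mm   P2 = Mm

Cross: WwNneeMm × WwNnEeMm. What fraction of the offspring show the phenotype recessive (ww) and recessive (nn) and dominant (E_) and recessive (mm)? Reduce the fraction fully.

P(ww nn E_ mm) = 1/128

WwNneeMm gametes: WNeM×2, WNem×2, WneM×2, Wnem×2, wNeM×2, wNem×2, wneM×2, wnem×2
WwNnEeMm gametes: WNEM×1, WNEm×1, WNeM×1, WNem×1, WnEM×1, WnEm×1, WneM×1, Wnem×1, wNEM×1, wNEm×1, wNeM×1, wNem×1, wnEM×1, wnEm×1, wneM×1, wnem×1
WwNneeMm×WwNnEeMm grid (16·16=256): WWNNEeMM=2 WWNNEeMm=4 WWNNEemm=2 WWNNeeMM=2 WWNNeeMm=4 WWNNeemm=2 WWNnEeMM=4 WWNnEeMm=8 WWNnEemm=4 WWNneeMM=4 WWNneeMm=8 WWNneemm=4 WWnnEeMM=2 WWnnEeMm=4 WWnnEemm=2 WWnneeMM=2 WWnneeMm=4 WWnneemm=2 WwNNEeMM=4 WwNNEeMm=8 WwNNEemm=4 WwNNeeMM=4 WwNNeeMm=8 WwNNeemm=4 WwNnEeMM=8 WwNnEeMm=16 WwNnEemm=8 WwNneeMM=8 WwNneeMm=16 WwNneemm=8 WwnnEeMM=4 WwnnEeMm=8 WwnnEemm=4 WwnneeMM=4 WwnneeMm=8 Wwnneemm=4 wwNNEeMM=2 wwNNEeMm=4 wwNNEemm=2 wwNNeeMM=2 wwNNeeMm=4 wwNNeemm=2 wwNnEeMM=4 wwNnEeMm=8 wwNnEemm=4 wwNneeMM=4 wwNneeMm=8 wwNneemm=4 wwnnEeMM=2 wwnnEeMm=4 wwnnEemm=2 wwnneeMM=2 wwnneeMm=4 wwnneemm=2
ww nn E_ mm hits 2/256; gcd=2; 2÷2/256÷2 = 1/128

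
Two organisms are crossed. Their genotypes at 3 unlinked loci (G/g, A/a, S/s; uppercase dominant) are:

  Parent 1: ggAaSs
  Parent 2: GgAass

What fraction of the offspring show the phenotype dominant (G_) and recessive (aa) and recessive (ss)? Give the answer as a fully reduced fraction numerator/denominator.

ggAaSs gametes: gAS×2, gAs×2, gaS×2, gas×2
GgAass gametes: GAs×2, Gas×2, gAs×2, gas×2
ggAaSs×GgAass grid (8·8=64): GgAASs=4 GgAAss=4 GgAaSs=8 GgAass=8 GgaaSs=4 Ggaass=4 ggAASs=4 ggAAss=4 ggAaSs=8 ggAass=8 ggaaSs=4 ggaass=4
G_ aa ss hits 4/64; gcd=4; 4÷4/64÷4 = 1/16

P(G_ aa ss) = 1/16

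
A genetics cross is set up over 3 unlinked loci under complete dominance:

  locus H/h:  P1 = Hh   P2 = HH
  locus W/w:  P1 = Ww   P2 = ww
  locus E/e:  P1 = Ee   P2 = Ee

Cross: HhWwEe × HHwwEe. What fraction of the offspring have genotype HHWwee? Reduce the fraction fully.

HhWwEe gametes: HWE×1, HWe×1, HwE×1, Hwe×1, hWE×1, hWe×1, hwE×1, hwe×1
HHwwEe gametes: HwE×4, Hwe×4
HhWwEe×HHwwEe grid (8·8=64): HHWwEE=4 HHWwEe=8 HHWwee=4 HHwwEE=4 HHwwEe=8 HHwwee=4 HhWwEE=4 HhWwEe=8 HhWwee=4 HhwwEE=4 HhwwEe=8 Hhwwee=4
HHWwee hits 4/64; gcd=4; 4÷4/64÷4 = 1/16

P(HHWwee) = 1/16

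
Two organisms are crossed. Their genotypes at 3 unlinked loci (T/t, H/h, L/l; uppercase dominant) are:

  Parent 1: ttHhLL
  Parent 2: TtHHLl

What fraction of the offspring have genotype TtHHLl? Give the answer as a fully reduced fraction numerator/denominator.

ttHhLL gametes: tHL×4, thL×4
TtHHLl gametes: THL×2, THl×2, tHL×2, tHl×2
ttHhLL×TtHHLl grid (8·8=64): TtHHLL=8 TtHHLl=8 TtHhLL=8 TtHhLl=8 ttHHLL=8 ttHHLl=8 ttHhLL=8 ttHhLl=8
TtHHLl hits 8/64; gcd=8; 8÷8/64÷8 = 1/8

P(TtHHLl) = 1/8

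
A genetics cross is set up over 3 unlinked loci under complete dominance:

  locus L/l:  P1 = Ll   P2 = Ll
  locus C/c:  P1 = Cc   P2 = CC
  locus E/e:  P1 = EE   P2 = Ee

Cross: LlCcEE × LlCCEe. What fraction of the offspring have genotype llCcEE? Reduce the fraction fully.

P(llCcEE) = 1/16

LlCcEE gametes: LCE×2, LcE×2, lCE×2, lcE×2
LlCCEe gametes: LCE×2, LCe×2, lCE×2, lCe×2
LlCcEE×LlCCEe grid (8·8=64): LLCCEE=4 LLCCEe=4 LLCcEE=4 LLCcEe=4 LlCCEE=8 LlCCEe=8 LlCcEE=8 LlCcEe=8 llCCEE=4 llCCEe=4 llCcEE=4 llCcEe=4
llCcEE hits 4/64; gcd=4; 4÷4/64÷4 = 1/16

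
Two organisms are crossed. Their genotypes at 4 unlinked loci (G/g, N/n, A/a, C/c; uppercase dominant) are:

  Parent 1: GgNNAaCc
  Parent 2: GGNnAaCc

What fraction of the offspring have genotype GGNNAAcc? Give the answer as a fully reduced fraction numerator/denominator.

GgNNAaCc gametes: GNAC×2, GNAc×2, GNaC×2, GNac×2, gNAC×2, gNAc×2, gNaC×2, gNac×2
GGNnAaCc gametes: GNAC×2, GNAc×2, GNaC×2, GNac×2, GnAC×2, GnAc×2, GnaC×2, Gnac×2
GgNNAaCc×GGNnAaCc grid (16·16=256): GGNNAACC=4 GGNNAACc=8 GGNNAAcc=4 GGNNAaCC=8 GGNNAaCc=16 GGNNAacc=8 GGNNaaCC=4 GGNNaaCc=8 GGNNaacc=4 GGNnAACC=4 GGNnAACc=8 GGNnAAcc=4 GGNnAaCC=8 GGNnAaCc=16 GGNnAacc=8 GGNnaaCC=4 GGNnaaCc=8 GGNnaacc=4 GgNNAACC=4 GgNNAACc=8 GgNNAAcc=4 GgNNAaCC=8 GgNNAaCc=16 GgNNAacc=8 GgNNaaCC=4 GgNNaaCc=8 GgNNaacc=4 GgNnAACC=4 GgNnAACc=8 GgNnAAcc=4 GgNnAaCC=8 GgNnAaCc=16 GgNnAacc=8 GgNnaaCC=4 GgNnaaCc=8 GgNnaacc=4
GGNNAAcc hits 4/256; gcd=4; 4÷4/256÷4 = 1/64

P(GGNNAAcc) = 1/64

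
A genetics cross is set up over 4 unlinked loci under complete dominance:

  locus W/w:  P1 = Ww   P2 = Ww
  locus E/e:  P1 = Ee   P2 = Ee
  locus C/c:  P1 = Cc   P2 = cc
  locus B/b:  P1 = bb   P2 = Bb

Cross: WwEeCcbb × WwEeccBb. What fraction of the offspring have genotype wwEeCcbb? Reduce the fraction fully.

P(wwEeCcbb) = 1/32

WwEeCcbb gametes: WECb×2, WEcb×2, WeCb×2, Wecb×2, wECb×2, wEcb×2, weCb×2, wecb×2
WwEeccBb gametes: WEcB×2, WEcb×2, WecB×2, Wecb×2, wEcB×2, wEcb×2, wecB×2, wecb×2
WwEeCcbb×WwEeccBb grid (16·16=256): WWEECcBb=4 WWEECcbb=4 WWEEccBb=4 WWEEccbb=4 WWEeCcBb=8 WWEeCcbb=8 WWEeccBb=8 WWEeccbb=8 WWeeCcBb=4 WWeeCcbb=4 WWeeccBb=4 WWeeccbb=4 WwEECcBb=8 WwEECcbb=8 WwEEccBb=8 WwEEccbb=8 WwEeCcBb=16 WwEeCcbb=16 WwEeccBb=16 WwEeccbb=16 WweeCcBb=8 WweeCcbb=8 WweeccBb=8 Wweeccbb=8 wwEECcBb=4 wwEECcbb=4 wwEEccBb=4 wwEEccbb=4 wwEeCcBb=8 wwEeCcbb=8 wwEeccBb=8 wwEeccbb=8 wweeCcBb=4 wweeCcbb=4 wweeccBb=4 wweeccbb=4
wwEeCcbb hits 8/256; gcd=8; 8÷8/256÷8 = 1/32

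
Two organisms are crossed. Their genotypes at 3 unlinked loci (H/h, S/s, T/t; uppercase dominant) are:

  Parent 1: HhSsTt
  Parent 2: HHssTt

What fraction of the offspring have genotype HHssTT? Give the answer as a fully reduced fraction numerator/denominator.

P(HHssTT) = 1/16

HhSsTt gametes: HST×1, HSt×1, HsT×1, Hst×1, hST×1, hSt×1, hsT×1, hst×1
HHssTt gametes: HsT×4, Hst×4
HhSsTt×HHssTt grid (8·8=64): HHSsTT=4 HHSsTt=8 HHSstt=4 HHssTT=4 HHssTt=8 HHsstt=4 HhSsTT=4 HhSsTt=8 HhSstt=4 HhssTT=4 HhssTt=8 Hhsstt=4
HHssTT hits 4/64; gcd=4; 4÷4/64÷4 = 1/16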